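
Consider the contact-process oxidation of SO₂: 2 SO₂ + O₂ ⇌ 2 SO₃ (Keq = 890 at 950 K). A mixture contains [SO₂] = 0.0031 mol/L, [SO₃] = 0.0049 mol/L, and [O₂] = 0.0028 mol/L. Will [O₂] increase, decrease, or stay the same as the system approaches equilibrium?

Q = [SO₃]² / ([SO₂]²·[O₂]) = (0.0049)² / ((0.0031)²·(0.0028)) = 890
Q = 890 = Keq; the system is at equilibrium.

stay the same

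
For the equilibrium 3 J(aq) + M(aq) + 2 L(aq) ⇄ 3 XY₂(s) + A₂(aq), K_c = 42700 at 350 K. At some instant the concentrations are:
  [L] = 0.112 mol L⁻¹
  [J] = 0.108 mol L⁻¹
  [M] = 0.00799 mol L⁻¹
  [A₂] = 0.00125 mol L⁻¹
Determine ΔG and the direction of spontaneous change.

ΔG = -4.25 kJ/mol; the forward reaction is spontaneous

(XY₂ is a pure solid — omitted from Q_c.)
Q_c = [A₂] / ([J]³·[M]·[L]²) = (0.00125) / ((0.108)³·(0.00799)·(0.112)²) = 9900
ΔG = RT ln(Q_c/K_c) = (8.314 J mol⁻¹ K⁻¹)(350 K) × ln(9900/42700)
   = (2.910 kJ/mol)(-1.462) = -4.25 kJ/mol
ΔG < 0, so the forward reaction is spontaneous (proceeds forward).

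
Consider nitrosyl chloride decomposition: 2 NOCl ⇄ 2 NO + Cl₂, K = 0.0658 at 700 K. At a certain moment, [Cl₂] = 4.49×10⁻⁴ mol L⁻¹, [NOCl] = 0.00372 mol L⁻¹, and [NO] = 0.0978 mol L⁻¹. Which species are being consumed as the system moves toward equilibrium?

NO, Cl₂ (products)

Q = [NO]²·[Cl₂] / [NOCl]² = (0.0978)²·(4.49×10⁻⁴) / (0.00372)² = 0.310
Q = 0.310 > K = 0.0658: net reverse reaction.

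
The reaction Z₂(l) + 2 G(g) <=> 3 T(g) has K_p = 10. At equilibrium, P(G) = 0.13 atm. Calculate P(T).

(Z₂ is a pure liquid — omitted from K_p.)
At equilibrium, K_p = P(T)³ / P(G)² = 10.
(P(T))³ / (0.13)² = 10
P(T)³ = 0.169 ⇒ P(T) = 0.55 atm

P(T) = 0.55 atm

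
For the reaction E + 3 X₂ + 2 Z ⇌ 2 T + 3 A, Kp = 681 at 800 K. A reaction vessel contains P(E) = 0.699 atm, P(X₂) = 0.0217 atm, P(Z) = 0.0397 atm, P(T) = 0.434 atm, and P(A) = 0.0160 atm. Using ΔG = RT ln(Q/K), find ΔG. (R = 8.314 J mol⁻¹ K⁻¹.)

ΔG = -15.3 kJ/mol

Qp = P(T)²·P(A)³ / (P(E)·P(X₂)³·P(Z)²) = (0.434)²·(0.0160)³ / ((0.699)·(0.0217)³·(0.0397)²) = 68.5
ΔG = RT ln(Qp/Kp) = (8.314 J mol⁻¹ K⁻¹)(800 K) × ln(68.5/681)
   = (6.651 kJ/mol)(-2.297) = -15.3 kJ/mol
ΔG < 0, so the forward reaction is spontaneous (proceeds forward).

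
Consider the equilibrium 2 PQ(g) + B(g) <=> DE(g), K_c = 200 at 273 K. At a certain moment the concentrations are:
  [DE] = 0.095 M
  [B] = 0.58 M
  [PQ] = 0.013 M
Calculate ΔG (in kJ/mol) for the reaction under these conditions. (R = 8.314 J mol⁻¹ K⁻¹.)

ΔG = 3.58 kJ/mol

Q_c = [DE] / ([PQ]²·[B]) = (0.095) / ((0.013)²·(0.58)) = 969
ΔG = RT ln(Q_c/K_c) = (8.314 J mol⁻¹ K⁻¹)(273 K) × ln(969/200)
   = (2.270 kJ/mol)(1.578) = 3.58 kJ/mol
ΔG > 0, so the forward reaction is non-spontaneous (proceeds in reverse).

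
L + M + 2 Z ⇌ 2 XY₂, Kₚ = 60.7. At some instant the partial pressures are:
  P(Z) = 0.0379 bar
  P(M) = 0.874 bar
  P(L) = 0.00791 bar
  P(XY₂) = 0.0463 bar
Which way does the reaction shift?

toward reactants

Qₚ = P(XY₂)² / (P(L)·P(M)·P(Z)²) = (0.0463)² / ((0.00791)·(0.874)·(0.0379)²) = 216
Qₚ = 216 > Kₚ = 60.7, so the reverse reaction proceeds.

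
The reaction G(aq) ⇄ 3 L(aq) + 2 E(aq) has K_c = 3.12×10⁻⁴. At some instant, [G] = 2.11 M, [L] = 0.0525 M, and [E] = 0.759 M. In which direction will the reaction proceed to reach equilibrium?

Q_c = [L]³·[E]² / [G] = (0.0525)³·(0.759)² / (2.11) = 3.95×10⁻⁵
Q_c = 3.95×10⁻⁵ < K_c = 3.12×10⁻⁴, so the forward reaction proceeds.

forward (toward products)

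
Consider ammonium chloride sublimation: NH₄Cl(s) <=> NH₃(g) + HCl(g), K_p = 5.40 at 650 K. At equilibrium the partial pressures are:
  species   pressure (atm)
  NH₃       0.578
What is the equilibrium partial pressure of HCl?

(NH₄Cl is a pure solid — omitted from K_p.)
At equilibrium, K_p = P(NH₃)·P(HCl) = 5.40.
(0.578)·(P(HCl)) = 5.40
P(HCl) = 9.34 atm

P(HCl) = 9.34 atm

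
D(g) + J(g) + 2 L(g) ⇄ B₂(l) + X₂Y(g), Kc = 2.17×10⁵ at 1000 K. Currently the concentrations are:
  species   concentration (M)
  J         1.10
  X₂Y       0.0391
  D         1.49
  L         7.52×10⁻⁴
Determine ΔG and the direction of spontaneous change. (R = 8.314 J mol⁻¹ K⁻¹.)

(B₂ is a pure liquid — omitted from Qc.)
Qc = [X₂Y] / ([D]·[J]·[L]²) = (0.0391) / ((1.49)·(1.10)·(7.52×10⁻⁴)²) = 42200
ΔG = RT ln(Qc/Kc) = (8.314 J mol⁻¹ K⁻¹)(1000 K) × ln(42200/2.17×10⁵)
   = (8.314 kJ/mol)(-1.637) = -13.6 kJ/mol
ΔG < 0, so the forward reaction is spontaneous (proceeds forward).

ΔG = -13.6 kJ/mol; the forward reaction is spontaneous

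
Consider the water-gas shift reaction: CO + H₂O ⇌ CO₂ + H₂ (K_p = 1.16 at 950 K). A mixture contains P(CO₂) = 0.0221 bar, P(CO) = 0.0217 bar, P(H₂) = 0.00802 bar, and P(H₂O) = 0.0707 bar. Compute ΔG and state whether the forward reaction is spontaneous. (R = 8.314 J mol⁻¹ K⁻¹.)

ΔG = -18.2 kJ/mol; the forward reaction is spontaneous

Q_p = P(CO₂)·P(H₂) / (P(CO)·P(H₂O)) = (0.0221)·(0.00802) / ((0.0217)·(0.0707)) = 0.116
ΔG = RT ln(Q_p/K_p) = (8.314 J mol⁻¹ K⁻¹)(950 K) × ln(0.116/1.16)
   = (7.898 kJ/mol)(-2.303) = -18.2 kJ/mol
ΔG < 0, so the forward reaction is spontaneous (proceeds forward).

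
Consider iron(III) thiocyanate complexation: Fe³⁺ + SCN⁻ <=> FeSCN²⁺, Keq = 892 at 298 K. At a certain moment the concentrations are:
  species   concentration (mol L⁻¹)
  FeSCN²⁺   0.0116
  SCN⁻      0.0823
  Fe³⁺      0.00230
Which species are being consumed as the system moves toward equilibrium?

Q = [FeSCN²⁺] / ([Fe³⁺]·[SCN⁻]) = (0.0116) / ((0.00230)·(0.0823)) = 61.3
Q = 61.3 < Keq = 892: net forward reaction.

Fe³⁺, SCN⁻ (reactants)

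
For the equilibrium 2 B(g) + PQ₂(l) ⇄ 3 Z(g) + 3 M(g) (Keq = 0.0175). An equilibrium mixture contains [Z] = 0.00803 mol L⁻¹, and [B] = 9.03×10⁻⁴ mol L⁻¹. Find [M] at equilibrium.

(PQ₂ is a pure liquid — omitted from Keq.)
At equilibrium, Keq = [Z]³·[M]³ / [B]² = 0.0175.
(0.00803)³·([M])³ / (9.03×10⁻⁴)² = 0.0175
[M]³ = 0.0276 ⇒ [M] = 0.302 mol L⁻¹

[M] = 0.302 mol L⁻¹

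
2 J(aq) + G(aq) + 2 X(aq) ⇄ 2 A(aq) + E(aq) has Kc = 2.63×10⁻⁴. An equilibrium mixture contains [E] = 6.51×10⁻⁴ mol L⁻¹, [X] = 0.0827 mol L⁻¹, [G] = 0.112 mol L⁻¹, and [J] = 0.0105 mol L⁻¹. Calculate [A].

At equilibrium, Kc = [A]²·[E] / ([J]²·[G]·[X]²) = 2.63×10⁻⁴.
([A])²·(6.51×10⁻⁴) / ((0.0105)²·(0.112)·(0.0827)²) = 2.63×10⁻⁴
[A]² = 3.41×10⁻⁸ ⇒ [A] = 1.85×10⁻⁴ mol L⁻¹

[A] = 1.85×10⁻⁴ mol L⁻¹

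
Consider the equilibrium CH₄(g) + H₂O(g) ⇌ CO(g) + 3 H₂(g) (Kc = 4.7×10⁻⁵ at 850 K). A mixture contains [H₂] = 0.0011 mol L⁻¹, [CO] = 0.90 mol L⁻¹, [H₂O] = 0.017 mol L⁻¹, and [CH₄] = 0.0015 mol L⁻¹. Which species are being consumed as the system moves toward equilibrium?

Qc = [CO]·[H₂]³ / ([CH₄]·[H₂O]) = (0.90)·(0.0011)³ / ((0.0015)·(0.017)) = 4.7×10⁻⁵
Qc = 4.7×10⁻⁵ = Kc; the system is at equilibrium.

none (at equilibrium)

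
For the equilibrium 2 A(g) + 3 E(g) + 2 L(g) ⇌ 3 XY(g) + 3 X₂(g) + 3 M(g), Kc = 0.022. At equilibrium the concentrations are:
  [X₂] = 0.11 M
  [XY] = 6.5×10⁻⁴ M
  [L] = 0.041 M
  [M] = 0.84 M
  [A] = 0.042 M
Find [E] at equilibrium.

At equilibrium, Kc = [XY]³·[X₂]³·[M]³ / ([A]²·[E]³·[L]²) = 0.022.
(6.5×10⁻⁴)³·(0.11)³·(0.84)³ / ((0.042)²·([E])³·(0.041)²) = 0.022
[E]³ = 3.32×10⁻⁶ ⇒ [E] = 0.015 M

[E] = 0.015 M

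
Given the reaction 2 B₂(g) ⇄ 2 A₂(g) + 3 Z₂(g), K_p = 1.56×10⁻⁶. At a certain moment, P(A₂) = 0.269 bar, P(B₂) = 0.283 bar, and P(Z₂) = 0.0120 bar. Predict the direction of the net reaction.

no net change (already at equilibrium)

Q_p = P(A₂)²·P(Z₂)³ / P(B₂)² = (0.269)²·(0.0120)³ / (0.283)² = 1.56×10⁻⁶
Q_p = 1.56×10⁻⁶ = K_p, so the system is already at equilibrium.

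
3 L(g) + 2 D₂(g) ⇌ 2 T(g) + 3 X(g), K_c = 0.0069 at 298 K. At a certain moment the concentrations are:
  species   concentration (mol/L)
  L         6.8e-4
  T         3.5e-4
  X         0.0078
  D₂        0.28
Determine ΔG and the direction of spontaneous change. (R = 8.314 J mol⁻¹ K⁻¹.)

ΔG = -2.66 kJ/mol; the forward reaction is spontaneous

Q_c = [T]²·[X]³ / ([L]³·[D₂]²) = (3.5e-4)²·(0.0078)³ / ((6.8e-4)³·(0.28)²) = 0.00236
ΔG = RT ln(Q_c/K_c) = (8.314 J mol⁻¹ K⁻¹)(298 K) × ln(0.00236/0.0069)
   = (2.478 kJ/mol)(-1.073) = -2.66 kJ/mol
ΔG < 0, so the forward reaction is spontaneous (proceeds forward).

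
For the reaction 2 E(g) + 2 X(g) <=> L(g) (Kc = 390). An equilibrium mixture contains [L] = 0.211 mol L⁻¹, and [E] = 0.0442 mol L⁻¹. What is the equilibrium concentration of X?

At equilibrium, Kc = [L] / ([E]²·[X]²) = 390.
(0.211) / ((0.0442)²·([X])²) = 390
[X]² = 0.277 ⇒ [X] = 0.526 mol L⁻¹

[X] = 0.526 mol L⁻¹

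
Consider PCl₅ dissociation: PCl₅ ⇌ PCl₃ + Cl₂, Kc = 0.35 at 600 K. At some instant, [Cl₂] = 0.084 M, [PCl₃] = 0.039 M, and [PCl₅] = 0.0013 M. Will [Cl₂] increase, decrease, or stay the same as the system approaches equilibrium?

decrease

Qc = [PCl₃]·[Cl₂] / [PCl₅] = (0.039)·(0.084) / (0.0013) = 2.5
Qc = 2.5 > Kc = 0.35: net reverse reaction.
Cl₂ is a product, so it decreases.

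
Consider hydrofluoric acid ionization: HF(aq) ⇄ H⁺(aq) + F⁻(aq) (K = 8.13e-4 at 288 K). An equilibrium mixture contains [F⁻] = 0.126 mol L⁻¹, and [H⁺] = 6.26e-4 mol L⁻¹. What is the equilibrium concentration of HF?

[HF] = 0.0970 mol L⁻¹

At equilibrium, K = [H⁺]·[F⁻] / [HF] = 8.13e-4.
(6.26e-4)·(0.126) / ([HF]) = 8.13e-4
[HF] = 0.0970 mol L⁻¹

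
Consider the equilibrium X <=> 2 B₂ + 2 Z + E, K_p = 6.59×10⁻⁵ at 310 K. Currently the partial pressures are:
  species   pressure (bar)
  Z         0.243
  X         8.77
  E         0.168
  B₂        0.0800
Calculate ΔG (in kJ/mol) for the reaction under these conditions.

ΔG = -5.69 kJ/mol

Q_p = P(B₂)²·P(Z)²·P(E) / P(X) = (0.0800)²·(0.243)²·(0.168) / (8.77) = 7.24×10⁻⁶
ΔG = RT ln(Q_p/K_p) = (8.314 J mol⁻¹ K⁻¹)(310 K) × ln(7.24×10⁻⁶/6.59×10⁻⁵)
   = (2.577 kJ/mol)(-2.209) = -5.69 kJ/mol
ΔG < 0, so the forward reaction is spontaneous (proceeds forward).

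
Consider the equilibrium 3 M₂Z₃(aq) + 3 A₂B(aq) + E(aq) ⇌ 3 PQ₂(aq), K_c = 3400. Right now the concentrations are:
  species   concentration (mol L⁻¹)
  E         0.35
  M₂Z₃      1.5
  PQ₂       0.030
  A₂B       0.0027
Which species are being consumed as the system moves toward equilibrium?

M₂Z₃, A₂B, E (reactants)

Q_c = [PQ₂]³ / ([M₂Z₃]³·[A₂B]³·[E]) = (0.030)³ / ((1.5)³·(0.0027)³·(0.35)) = 1200
Q_c = 1200 < K_c = 3400: net forward reaction.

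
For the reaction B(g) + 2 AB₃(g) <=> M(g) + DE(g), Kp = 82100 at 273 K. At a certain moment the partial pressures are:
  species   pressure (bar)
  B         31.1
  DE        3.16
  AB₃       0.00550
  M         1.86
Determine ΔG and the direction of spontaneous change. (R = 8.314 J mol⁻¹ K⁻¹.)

Qp = P(M)·P(DE) / (P(B)·P(AB₃)²) = (1.86)·(3.16) / ((31.1)·(0.00550)²) = 6250
ΔG = RT ln(Qp/Kp) = (8.314 J mol⁻¹ K⁻¹)(273 K) × ln(6250/82100)
   = (2.270 kJ/mol)(-2.575) = -5.85 kJ/mol
ΔG < 0, so the forward reaction is spontaneous (proceeds forward).

ΔG = -5.85 kJ/mol; the forward reaction is spontaneous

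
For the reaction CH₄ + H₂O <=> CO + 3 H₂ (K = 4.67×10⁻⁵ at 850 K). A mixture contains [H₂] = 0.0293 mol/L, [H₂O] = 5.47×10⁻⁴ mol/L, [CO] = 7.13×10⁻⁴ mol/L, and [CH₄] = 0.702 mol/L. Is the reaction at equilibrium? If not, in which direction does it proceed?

Q = [CO]·[H₂]³ / ([CH₄]·[H₂O]) = (7.13×10⁻⁴)·(0.0293)³ / ((0.702)·(5.47×10⁻⁴)) = 4.67×10⁻⁵
Q = 4.67×10⁻⁵ = K, so the system is already at equilibrium.

neither direction; the system is at equilibrium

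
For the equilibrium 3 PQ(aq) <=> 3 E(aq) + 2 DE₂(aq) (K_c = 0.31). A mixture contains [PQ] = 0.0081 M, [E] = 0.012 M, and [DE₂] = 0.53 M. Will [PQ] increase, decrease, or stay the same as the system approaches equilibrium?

Q_c = [E]³·[DE₂]² / [PQ]³ = (0.012)³·(0.53)² / (0.0081)³ = 0.91
Q_c = 0.91 > K_c = 0.31: net reverse reaction.
PQ is a reactant, so it increases.

increase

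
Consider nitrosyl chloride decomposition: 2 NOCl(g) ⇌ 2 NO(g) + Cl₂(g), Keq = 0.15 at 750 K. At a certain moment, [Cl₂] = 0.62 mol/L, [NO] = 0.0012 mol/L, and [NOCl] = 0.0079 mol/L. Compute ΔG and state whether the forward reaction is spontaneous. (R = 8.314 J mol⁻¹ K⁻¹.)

Q = [NO]²·[Cl₂] / [NOCl]² = (0.0012)²·(0.62) / (0.0079)² = 0.0143
ΔG = RT ln(Q/Keq) = (8.314 J mol⁻¹ K⁻¹)(750 K) × ln(0.0143/0.15)
   = (6.236 kJ/mol)(-2.350) = -14.7 kJ/mol
ΔG < 0, so the forward reaction is spontaneous (proceeds forward).

ΔG = -14.7 kJ/mol; the forward reaction is spontaneous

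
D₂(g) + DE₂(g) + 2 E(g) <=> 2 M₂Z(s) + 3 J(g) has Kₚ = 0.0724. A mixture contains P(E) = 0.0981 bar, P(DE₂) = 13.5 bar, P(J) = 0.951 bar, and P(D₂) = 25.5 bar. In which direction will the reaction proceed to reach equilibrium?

(M₂Z is a pure solid — omitted from Qₚ.)
Qₚ = P(J)³ / (P(D₂)·P(DE₂)·P(E)²) = (0.951)³ / ((25.5)·(13.5)·(0.0981)²) = 0.260
Qₚ = 0.260 > Kₚ = 0.0724, so the reverse reaction proceeds.

to the left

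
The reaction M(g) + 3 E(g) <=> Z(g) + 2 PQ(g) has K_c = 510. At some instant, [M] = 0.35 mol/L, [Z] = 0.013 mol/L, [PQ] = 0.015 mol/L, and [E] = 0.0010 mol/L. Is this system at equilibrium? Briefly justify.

no; Q > K, reaction proceeds in reverse

Q_c = [Z]·[PQ]² / ([M]·[E]³) = (0.013)·(0.015)² / ((0.35)·(0.0010)³) = 8400
Q_c = 8400 > K_c = 510: net reverse reaction.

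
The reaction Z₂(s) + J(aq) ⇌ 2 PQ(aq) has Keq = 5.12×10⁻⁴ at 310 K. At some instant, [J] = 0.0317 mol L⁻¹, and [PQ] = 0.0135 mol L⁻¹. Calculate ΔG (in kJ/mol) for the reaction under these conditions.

(Z₂ is a pure solid — omitted from Q.)
Q = [PQ]² / [J] = (0.0135)² / (0.0317) = 0.00575
ΔG = RT ln(Q/Keq) = (8.314 J mol⁻¹ K⁻¹)(310 K) × ln(0.00575/5.12×10⁻⁴)
   = (2.577 kJ/mol)(2.419) = 6.23 kJ/mol
ΔG > 0, so the forward reaction is non-spontaneous (proceeds in reverse).

ΔG = 6.23 kJ/mol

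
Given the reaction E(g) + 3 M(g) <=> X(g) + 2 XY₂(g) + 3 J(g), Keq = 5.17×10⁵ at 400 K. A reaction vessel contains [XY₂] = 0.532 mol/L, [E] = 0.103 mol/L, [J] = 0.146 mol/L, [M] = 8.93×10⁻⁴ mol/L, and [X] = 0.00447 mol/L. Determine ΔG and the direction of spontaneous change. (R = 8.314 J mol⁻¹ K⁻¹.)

ΔG = -7.53 kJ/mol; the forward reaction is spontaneous

Q = [X]·[XY₂]²·[J]³ / ([E]·[M]³) = (0.00447)·(0.532)²·(0.146)³ / ((0.103)·(8.93×10⁻⁴)³) = 53700
ΔG = RT ln(Q/Keq) = (8.314 J mol⁻¹ K⁻¹)(400 K) × ln(53700/5.17×10⁵)
   = (3.326 kJ/mol)(-2.265) = -7.53 kJ/mol
ΔG < 0, so the forward reaction is spontaneous (proceeds forward).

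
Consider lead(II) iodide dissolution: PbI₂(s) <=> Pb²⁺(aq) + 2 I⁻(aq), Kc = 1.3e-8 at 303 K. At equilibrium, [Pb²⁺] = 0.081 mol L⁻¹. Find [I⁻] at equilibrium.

[I⁻] = 4.0e-4 mol L⁻¹

(PbI₂ is a pure solid — omitted from Kc.)
At equilibrium, Kc = [Pb²⁺]·[I⁻]² = 1.3e-8.
(0.081)·([I⁻])² = 1.3e-8
[I⁻]² = 1.60e-7 ⇒ [I⁻] = 4.0e-4 mol L⁻¹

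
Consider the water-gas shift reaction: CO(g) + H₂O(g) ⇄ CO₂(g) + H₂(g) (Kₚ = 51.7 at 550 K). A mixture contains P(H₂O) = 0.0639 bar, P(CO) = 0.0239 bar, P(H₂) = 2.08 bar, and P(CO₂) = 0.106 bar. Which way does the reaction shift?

toward reactants

Qₚ = P(CO₂)·P(H₂) / (P(CO)·P(H₂O)) = (0.106)·(2.08) / ((0.0239)·(0.0639)) = 144
Qₚ = 144 > Kₚ = 51.7, so the reverse reaction proceeds.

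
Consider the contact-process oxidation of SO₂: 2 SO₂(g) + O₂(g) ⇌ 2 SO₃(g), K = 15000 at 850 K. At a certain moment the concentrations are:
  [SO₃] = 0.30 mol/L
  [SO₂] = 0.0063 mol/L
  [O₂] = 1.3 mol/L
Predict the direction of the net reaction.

Q = [SO₃]² / ([SO₂]²·[O₂]) = (0.30)² / ((0.0063)²·(1.3)) = 1700
Q = 1700 < K = 15000, so the forward reaction proceeds.

in the forward direction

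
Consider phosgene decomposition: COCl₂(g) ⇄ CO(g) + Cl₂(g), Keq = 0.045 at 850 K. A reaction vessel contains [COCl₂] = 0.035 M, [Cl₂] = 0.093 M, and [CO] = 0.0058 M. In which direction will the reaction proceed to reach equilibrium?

Q = [CO]·[Cl₂] / [COCl₂] = (0.0058)·(0.093) / (0.035) = 0.015
Q = 0.015 < Keq = 0.045, so the forward reaction proceeds.

in the forward direction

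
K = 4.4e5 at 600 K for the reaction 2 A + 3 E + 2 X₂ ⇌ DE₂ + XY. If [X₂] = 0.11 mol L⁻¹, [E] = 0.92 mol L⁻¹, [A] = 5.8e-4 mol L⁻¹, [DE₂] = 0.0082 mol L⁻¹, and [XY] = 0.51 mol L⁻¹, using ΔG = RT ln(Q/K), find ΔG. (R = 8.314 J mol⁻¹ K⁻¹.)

ΔG = 5.48 kJ/mol

Q = [DE₂]·[XY] / ([A]²·[E]³·[X₂]²) = (0.0082)·(0.51) / ((5.8e-4)²·(0.92)³·(0.11)²) = 1.32e6
ΔG = RT ln(Q/K) = (8.314 J mol⁻¹ K⁻¹)(600 K) × ln(1.32e6/4.4e5)
   = (4.988 kJ/mol)(1.099) = 5.48 kJ/mol
ΔG > 0, so the forward reaction is non-spontaneous (proceeds in reverse).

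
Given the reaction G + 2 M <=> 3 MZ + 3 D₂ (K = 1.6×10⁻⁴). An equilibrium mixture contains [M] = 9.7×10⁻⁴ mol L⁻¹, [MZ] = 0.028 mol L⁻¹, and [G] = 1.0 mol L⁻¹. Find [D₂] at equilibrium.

[D₂] = 0.019 mol L⁻¹

At equilibrium, K = [MZ]³·[D₂]³ / ([G]·[M]²) = 1.6×10⁻⁴.
(0.028)³·([D₂])³ / ((1.0)·(9.7×10⁻⁴)²) = 1.6×10⁻⁴
[D₂]³ = 6.86×10⁻⁶ ⇒ [D₂] = 0.019 mol L⁻¹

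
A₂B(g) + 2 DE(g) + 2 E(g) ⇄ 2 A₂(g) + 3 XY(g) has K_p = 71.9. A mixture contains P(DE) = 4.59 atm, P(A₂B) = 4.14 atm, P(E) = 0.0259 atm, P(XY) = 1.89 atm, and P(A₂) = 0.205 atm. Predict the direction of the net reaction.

Q_p = P(A₂)²·P(XY)³ / (P(A₂B)·P(DE)²·P(E)²) = (0.205)²·(1.89)³ / ((4.14)·(4.59)²·(0.0259)²) = 4.85
Q_p = 4.85 < K_p = 71.9, so the forward reaction proceeds.

in the forward direction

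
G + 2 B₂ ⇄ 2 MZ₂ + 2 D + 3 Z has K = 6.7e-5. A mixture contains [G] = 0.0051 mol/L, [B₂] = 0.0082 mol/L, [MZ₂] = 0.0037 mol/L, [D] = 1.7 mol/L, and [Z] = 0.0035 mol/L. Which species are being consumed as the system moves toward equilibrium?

Q = [MZ₂]²·[D]²·[Z]³ / ([G]·[B₂]²) = (0.0037)²·(1.7)²·(0.0035)³ / ((0.0051)·(0.0082)²) = 4.9e-6
Q = 4.9e-6 < K = 6.7e-5: net forward reaction.

G, B₂ (reactants)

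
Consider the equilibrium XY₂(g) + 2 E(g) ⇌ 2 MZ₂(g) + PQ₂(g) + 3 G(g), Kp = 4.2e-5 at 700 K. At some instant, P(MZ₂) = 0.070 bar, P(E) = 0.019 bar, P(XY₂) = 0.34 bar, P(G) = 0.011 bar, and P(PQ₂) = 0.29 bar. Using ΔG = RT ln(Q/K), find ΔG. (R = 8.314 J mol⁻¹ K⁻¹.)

Qp = P(MZ₂)²·P(PQ₂)·P(G)³ / (P(XY₂)·P(E)²) = (0.070)²·(0.29)·(0.011)³ / ((0.34)·(0.019)²) = 1.54e-5
ΔG = RT ln(Qp/Kp) = (8.314 J mol⁻¹ K⁻¹)(700 K) × ln(1.54e-5/4.2e-5)
   = (5.820 kJ/mol)(-1.003) = -5.84 kJ/mol
ΔG < 0, so the forward reaction is spontaneous (proceeds forward).

ΔG = -5.84 kJ/mol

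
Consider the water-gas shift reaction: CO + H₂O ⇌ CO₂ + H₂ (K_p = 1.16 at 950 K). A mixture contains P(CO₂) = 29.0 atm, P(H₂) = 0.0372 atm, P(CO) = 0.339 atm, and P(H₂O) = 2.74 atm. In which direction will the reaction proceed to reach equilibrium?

Q_p = P(CO₂)·P(H₂) / (P(CO)·P(H₂O)) = (29.0)·(0.0372) / ((0.339)·(2.74)) = 1.16
Q_p = 1.16 = K_p, so the system is already at equilibrium.

at equilibrium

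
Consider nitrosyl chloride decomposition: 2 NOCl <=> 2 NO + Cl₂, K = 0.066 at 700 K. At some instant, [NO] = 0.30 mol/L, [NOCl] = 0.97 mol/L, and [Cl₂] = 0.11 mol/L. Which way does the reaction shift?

Q = [NO]²·[Cl₂] / [NOCl]² = (0.30)²·(0.11) / (0.97)² = 0.011
Q = 0.011 < K = 0.066, so the forward reaction proceeds.

to the right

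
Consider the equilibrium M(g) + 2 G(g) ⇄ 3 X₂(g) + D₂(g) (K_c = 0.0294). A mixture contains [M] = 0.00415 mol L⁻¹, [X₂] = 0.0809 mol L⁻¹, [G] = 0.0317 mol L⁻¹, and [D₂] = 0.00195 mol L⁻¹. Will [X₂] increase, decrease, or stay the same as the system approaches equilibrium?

decrease

Q_c = [X₂]³·[D₂] / ([M]·[G]²) = (0.0809)³·(0.00195) / ((0.00415)·(0.0317)²) = 0.248
Q_c = 0.248 > K_c = 0.0294: net reverse reaction.
X₂ is a product, so it decreases.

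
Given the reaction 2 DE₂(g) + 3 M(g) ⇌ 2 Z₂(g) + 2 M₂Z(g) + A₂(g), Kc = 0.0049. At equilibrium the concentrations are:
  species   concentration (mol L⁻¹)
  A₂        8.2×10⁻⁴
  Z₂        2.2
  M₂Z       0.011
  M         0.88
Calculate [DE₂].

At equilibrium, Kc = [Z₂]²·[M₂Z]²·[A₂] / ([DE₂]²·[M]³) = 0.0049.
(2.2)²·(0.011)²·(8.2×10⁻⁴) / (([DE₂])²·(0.88)³) = 0.0049
[DE₂]² = 1.44×10⁻⁴ ⇒ [DE₂] = 0.012 mol L⁻¹

[DE₂] = 0.012 mol L⁻¹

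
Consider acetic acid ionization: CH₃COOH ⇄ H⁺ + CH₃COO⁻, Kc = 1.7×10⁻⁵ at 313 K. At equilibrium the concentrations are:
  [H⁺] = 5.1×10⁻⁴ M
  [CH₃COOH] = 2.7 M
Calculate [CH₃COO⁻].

[CH₃COO⁻] = 0.090 M

At equilibrium, Kc = [H⁺]·[CH₃COO⁻] / [CH₃COOH] = 1.7×10⁻⁵.
(5.1×10⁻⁴)·([CH₃COO⁻]) / (2.7) = 1.7×10⁻⁵
[CH₃COO⁻] = 0.0900 = 0.090 M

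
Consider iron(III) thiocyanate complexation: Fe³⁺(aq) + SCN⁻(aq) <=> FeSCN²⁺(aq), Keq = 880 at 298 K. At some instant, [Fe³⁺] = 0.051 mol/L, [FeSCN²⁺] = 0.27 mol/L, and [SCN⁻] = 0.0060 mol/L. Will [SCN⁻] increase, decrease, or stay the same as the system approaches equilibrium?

stay the same

Q = [FeSCN²⁺] / ([Fe³⁺]·[SCN⁻]) = (0.27) / ((0.051)·(0.0060)) = 880
Q = 880 = Keq; the system is at equilibrium.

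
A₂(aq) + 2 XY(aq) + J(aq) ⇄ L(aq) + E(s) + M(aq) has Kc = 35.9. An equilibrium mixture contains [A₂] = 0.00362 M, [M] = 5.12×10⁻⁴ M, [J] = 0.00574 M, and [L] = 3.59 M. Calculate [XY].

[XY] = 1.57 M

(E is a pure solid — omitted from Kc.)
At equilibrium, Kc = [L]·[M] / ([A₂]·[XY]²·[J]) = 35.9.
(3.59)·(5.12×10⁻⁴) / ((0.00362)·([XY])²·(0.00574)) = 35.9
[XY]² = 2.46 ⇒ [XY] = 1.57 M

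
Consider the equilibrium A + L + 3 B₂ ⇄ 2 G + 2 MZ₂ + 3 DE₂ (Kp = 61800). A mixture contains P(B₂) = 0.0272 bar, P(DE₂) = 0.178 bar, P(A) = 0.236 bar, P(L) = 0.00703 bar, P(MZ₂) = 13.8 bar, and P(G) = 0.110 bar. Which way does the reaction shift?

to the left

Qp = P(G)²·P(MZ₂)²·P(DE₂)³ / (P(A)·P(L)·P(B₂)³) = (0.110)²·(13.8)²·(0.178)³ / ((0.236)·(0.00703)·(0.0272)³) = 3.89×10⁵
Qp = 3.89×10⁵ > Kp = 61800, so the reverse reaction proceeds.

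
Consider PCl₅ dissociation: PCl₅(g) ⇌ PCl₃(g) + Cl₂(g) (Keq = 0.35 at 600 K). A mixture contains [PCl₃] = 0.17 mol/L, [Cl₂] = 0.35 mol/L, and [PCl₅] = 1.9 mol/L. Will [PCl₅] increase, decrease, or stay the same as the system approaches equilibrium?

Q = [PCl₃]·[Cl₂] / [PCl₅] = (0.17)·(0.35) / (1.9) = 0.031
Q = 0.031 < Keq = 0.35: net forward reaction.
PCl₅ is a reactant, so it decreases.

decrease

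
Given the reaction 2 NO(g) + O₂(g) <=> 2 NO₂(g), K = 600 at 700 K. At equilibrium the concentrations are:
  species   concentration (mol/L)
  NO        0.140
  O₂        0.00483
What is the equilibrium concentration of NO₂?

At equilibrium, K = [NO₂]² / ([NO]²·[O₂]) = 600.
([NO₂])² / ((0.140)²·(0.00483)) = 600
[NO₂]² = 0.0568 ⇒ [NO₂] = 0.238 mol/L

[NO₂] = 0.238 mol/L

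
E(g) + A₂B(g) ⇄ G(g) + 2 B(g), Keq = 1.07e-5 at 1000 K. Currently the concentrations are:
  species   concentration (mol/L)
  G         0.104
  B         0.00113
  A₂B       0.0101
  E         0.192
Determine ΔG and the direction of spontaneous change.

Q = [G]·[B]² / ([E]·[A₂B]) = (0.104)·(0.00113)² / ((0.192)·(0.0101)) = 6.85e-5
ΔG = RT ln(Q/Keq) = (8.314 J mol⁻¹ K⁻¹)(1000 K) × ln(6.85e-5/1.07e-5)
   = (8.314 kJ/mol)(1.857) = 15.4 kJ/mol
ΔG > 0, so the forward reaction is non-spontaneous (proceeds in reverse).

ΔG = 15.4 kJ/mol; the forward reaction is non-spontaneous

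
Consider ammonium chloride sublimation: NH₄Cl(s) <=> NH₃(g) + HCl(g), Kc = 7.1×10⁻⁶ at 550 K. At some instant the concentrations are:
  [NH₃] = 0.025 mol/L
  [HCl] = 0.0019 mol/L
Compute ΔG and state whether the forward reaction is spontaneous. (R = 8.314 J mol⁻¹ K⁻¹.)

(NH₄Cl is a pure solid — omitted from Qc.)
Qc = [NH₃]·[HCl] = (0.025)·(0.0019) = 4.75×10⁻⁵
ΔG = RT ln(Qc/Kc) = (8.314 J mol⁻¹ K⁻¹)(550 K) × ln(4.75×10⁻⁵/7.1×10⁻⁶)
   = (4.573 kJ/mol)(1.901) = 8.69 kJ/mol
ΔG > 0, so the forward reaction is non-spontaneous (proceeds in reverse).

ΔG = 8.69 kJ/mol; the forward reaction is non-spontaneous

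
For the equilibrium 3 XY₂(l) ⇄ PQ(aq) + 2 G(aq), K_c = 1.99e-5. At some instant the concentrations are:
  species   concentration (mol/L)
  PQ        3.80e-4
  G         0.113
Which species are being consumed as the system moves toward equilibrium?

XY₂ (reactants)

(XY₂ is a pure liquid — omitted from Q_c.)
Q_c = [PQ]·[G]² = (3.80e-4)·(0.113)² = 4.85e-6
Q_c = 4.85e-6 < K_c = 1.99e-5: net forward reaction.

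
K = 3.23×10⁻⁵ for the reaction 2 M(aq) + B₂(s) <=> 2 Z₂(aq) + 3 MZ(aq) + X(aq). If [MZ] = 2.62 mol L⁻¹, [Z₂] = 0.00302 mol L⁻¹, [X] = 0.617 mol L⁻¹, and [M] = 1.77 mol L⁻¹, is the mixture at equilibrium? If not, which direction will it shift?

(B₂ is a pure solid — omitted from Q.)
Q = [Z₂]²·[MZ]³·[X] / [M]² = (0.00302)²·(2.62)³·(0.617) / (1.77)² = 3.23×10⁻⁵
Q = 3.23×10⁻⁵ = K; the system is at equilibrium.

yes, at equilibrium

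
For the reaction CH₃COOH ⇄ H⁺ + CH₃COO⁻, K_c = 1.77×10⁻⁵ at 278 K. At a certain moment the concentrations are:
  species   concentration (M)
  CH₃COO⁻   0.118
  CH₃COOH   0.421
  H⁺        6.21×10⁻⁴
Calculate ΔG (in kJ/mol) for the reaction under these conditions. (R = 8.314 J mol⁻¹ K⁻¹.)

ΔG = 5.28 kJ/mol

Q_c = [H⁺]·[CH₃COO⁻] / [CH₃COOH] = (6.21×10⁻⁴)·(0.118) / (0.421) = 1.74×10⁻⁴
ΔG = RT ln(Q_c/K_c) = (8.314 J mol⁻¹ K⁻¹)(278 K) × ln(1.74×10⁻⁴/1.77×10⁻⁵)
   = (2.311 kJ/mol)(2.285) = 5.28 kJ/mol
ΔG > 0, so the forward reaction is non-spontaneous (proceeds in reverse).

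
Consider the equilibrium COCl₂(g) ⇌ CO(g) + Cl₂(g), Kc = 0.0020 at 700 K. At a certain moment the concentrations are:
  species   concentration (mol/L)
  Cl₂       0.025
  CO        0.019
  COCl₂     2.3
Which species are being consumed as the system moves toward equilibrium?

COCl₂ (reactants)

Qc = [CO]·[Cl₂] / [COCl₂] = (0.019)·(0.025) / (2.3) = 2.1×10⁻⁴
Qc = 2.1×10⁻⁴ < Kc = 0.0020: net forward reaction.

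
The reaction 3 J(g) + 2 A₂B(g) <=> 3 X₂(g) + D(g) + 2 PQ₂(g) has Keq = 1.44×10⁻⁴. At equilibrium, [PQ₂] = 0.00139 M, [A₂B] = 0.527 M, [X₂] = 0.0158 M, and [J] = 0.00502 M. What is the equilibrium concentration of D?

At equilibrium, Keq = [X₂]³·[D]·[PQ₂]² / ([J]³·[A₂B]²) = 1.44×10⁻⁴.
(0.0158)³·([D])·(0.00139)² / ((0.00502)³·(0.527)²) = 1.44×10⁻⁴
[D] = 0.664 M

[D] = 0.664 M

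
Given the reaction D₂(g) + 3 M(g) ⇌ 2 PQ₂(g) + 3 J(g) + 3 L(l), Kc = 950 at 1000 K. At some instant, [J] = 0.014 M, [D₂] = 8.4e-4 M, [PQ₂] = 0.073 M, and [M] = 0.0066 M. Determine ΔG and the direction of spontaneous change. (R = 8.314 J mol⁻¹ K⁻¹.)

ΔG = -22.9 kJ/mol; the forward reaction is spontaneous

(L is a pure liquid — omitted from Qc.)
Qc = [PQ₂]²·[J]³ / ([D₂]·[M]³) = (0.073)²·(0.014)³ / ((8.4e-4)·(0.0066)³) = 60.6
ΔG = RT ln(Qc/Kc) = (8.314 J mol⁻¹ K⁻¹)(1000 K) × ln(60.6/950)
   = (8.314 kJ/mol)(-2.752) = -22.9 kJ/mol
ΔG < 0, so the forward reaction is spontaneous (proceeds forward).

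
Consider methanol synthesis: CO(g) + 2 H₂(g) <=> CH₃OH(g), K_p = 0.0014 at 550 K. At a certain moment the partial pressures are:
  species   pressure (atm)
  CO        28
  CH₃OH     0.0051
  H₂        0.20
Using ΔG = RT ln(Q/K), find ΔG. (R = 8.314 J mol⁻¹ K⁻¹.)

Q_p = P(CH₃OH) / (P(CO)·P(H₂)²) = (0.0051) / ((28)·(0.20)²) = 0.00455
ΔG = RT ln(Q_p/K_p) = (8.314 J mol⁻¹ K⁻¹)(550 K) × ln(0.00455/0.0014)
   = (4.573 kJ/mol)(1.179) = 5.39 kJ/mol
ΔG > 0, so the forward reaction is non-spontaneous (proceeds in reverse).

ΔG = 5.39 kJ/mol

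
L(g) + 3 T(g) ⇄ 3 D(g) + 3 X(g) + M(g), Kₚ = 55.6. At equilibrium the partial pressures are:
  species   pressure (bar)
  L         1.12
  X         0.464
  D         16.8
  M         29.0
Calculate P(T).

At equilibrium, Kₚ = P(D)³·P(X)³·P(M) / (P(L)·P(T)³) = 55.6.
(16.8)³·(0.464)³·(29.0) / ((1.12)·(P(T))³) = 55.6
P(T)³ = 221 ⇒ P(T) = 6.04 bar

P(T) = 6.04 bar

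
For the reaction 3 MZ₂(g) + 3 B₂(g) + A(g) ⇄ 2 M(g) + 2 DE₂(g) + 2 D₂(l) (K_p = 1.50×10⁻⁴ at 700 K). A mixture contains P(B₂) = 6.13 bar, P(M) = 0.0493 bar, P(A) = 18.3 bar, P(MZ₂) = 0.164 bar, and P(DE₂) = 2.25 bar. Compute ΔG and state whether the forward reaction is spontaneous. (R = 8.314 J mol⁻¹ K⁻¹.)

ΔG = 8.64 kJ/mol; the forward reaction is non-spontaneous

(D₂ is a pure liquid — omitted from Q_p.)
Q_p = P(M)²·P(DE₂)² / (P(MZ₂)³·P(B₂)³·P(A)) = (0.0493)²·(2.25)² / ((0.164)³·(6.13)³·(18.3)) = 6.62×10⁻⁴
ΔG = RT ln(Q_p/K_p) = (8.314 J mol⁻¹ K⁻¹)(700 K) × ln(6.62×10⁻⁴/1.50×10⁻⁴)
   = (5.820 kJ/mol)(1.485) = 8.64 kJ/mol
ΔG > 0, so the forward reaction is non-spontaneous (proceeds in reverse).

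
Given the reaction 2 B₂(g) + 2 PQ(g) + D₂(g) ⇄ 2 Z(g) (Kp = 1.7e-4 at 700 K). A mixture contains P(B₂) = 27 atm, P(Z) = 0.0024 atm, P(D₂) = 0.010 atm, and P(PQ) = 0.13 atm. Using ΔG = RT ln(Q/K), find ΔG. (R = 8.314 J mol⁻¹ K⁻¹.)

ΔG = -7.51 kJ/mol

Qp = P(Z)² / (P(B₂)²·P(PQ)²·P(D₂)) = (0.0024)² / ((27)²·(0.13)²·(0.010)) = 4.68e-5
ΔG = RT ln(Qp/Kp) = (8.314 J mol⁻¹ K⁻¹)(700 K) × ln(4.68e-5/1.7e-4)
   = (5.820 kJ/mol)(-1.290) = -7.51 kJ/mol
ΔG < 0, so the forward reaction is spontaneous (proceeds forward).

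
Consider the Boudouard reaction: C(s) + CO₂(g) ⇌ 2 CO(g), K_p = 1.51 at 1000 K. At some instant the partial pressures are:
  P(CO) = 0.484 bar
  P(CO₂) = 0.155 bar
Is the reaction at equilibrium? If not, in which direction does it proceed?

no net change (already at equilibrium)

(C is a pure solid — omitted from Q_p.)
Q_p = P(CO)² / P(CO₂) = (0.484)² / (0.155) = 1.51
Q_p = 1.51 = K_p, so the system is already at equilibrium.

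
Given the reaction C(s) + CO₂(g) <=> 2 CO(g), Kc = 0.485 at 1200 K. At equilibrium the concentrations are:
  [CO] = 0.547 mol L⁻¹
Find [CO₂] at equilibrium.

[CO₂] = 0.617 mol L⁻¹

(C is a pure solid — omitted from Kc.)
At equilibrium, Kc = [CO]² / [CO₂] = 0.485.
(0.547)² / ([CO₂]) = 0.485
[CO₂] = 0.617 mol L⁻¹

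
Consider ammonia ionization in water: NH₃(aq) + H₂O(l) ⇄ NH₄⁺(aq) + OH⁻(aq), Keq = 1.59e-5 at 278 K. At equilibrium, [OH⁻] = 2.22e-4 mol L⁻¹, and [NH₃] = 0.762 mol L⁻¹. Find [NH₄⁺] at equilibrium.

[NH₄⁺] = 0.0546 mol L⁻¹

(H₂O is a pure liquid — omitted from Keq.)
At equilibrium, Keq = [NH₄⁺]·[OH⁻] / [NH₃] = 1.59e-5.
([NH₄⁺])·(2.22e-4) / (0.762) = 1.59e-5
[NH₄⁺] = 0.0546 mol L⁻¹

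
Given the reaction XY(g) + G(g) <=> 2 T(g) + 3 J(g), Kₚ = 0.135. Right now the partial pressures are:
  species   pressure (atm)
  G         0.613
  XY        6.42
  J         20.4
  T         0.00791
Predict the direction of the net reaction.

Qₚ = P(T)²·P(J)³ / (P(XY)·P(G)) = (0.00791)²·(20.4)³ / ((6.42)·(0.613)) = 0.135
Qₚ = 0.135 = Kₚ, so the system is already at equilibrium.

at equilibrium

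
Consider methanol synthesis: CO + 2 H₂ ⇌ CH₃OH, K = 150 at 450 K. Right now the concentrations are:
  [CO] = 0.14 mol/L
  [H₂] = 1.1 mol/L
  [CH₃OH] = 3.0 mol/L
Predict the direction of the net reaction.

Q = [CH₃OH] / ([CO]·[H₂]²) = (3.0) / ((0.14)·(1.1)²) = 18
Q = 18 < K = 150, so the forward reaction proceeds.

toward products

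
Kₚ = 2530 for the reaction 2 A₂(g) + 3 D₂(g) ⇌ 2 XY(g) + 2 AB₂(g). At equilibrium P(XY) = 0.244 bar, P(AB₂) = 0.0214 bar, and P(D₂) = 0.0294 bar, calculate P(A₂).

P(A₂) = 0.0206 bar

At equilibrium, Kₚ = P(XY)²·P(AB₂)² / (P(A₂)²·P(D₂)³) = 2530.
(0.244)²·(0.0214)² / ((P(A₂))²·(0.0294)³) = 2530
P(A₂)² = 4.24×10⁻⁴ ⇒ P(A₂) = 0.0206 bar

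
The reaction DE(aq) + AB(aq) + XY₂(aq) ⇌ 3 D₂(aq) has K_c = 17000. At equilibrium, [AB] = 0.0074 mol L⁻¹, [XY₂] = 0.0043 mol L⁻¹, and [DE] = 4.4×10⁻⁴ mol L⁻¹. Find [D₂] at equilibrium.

[D₂] = 0.062 mol L⁻¹

At equilibrium, K_c = [D₂]³ / ([DE]·[AB]·[XY₂]) = 17000.
([D₂])³ / ((4.4×10⁻⁴)·(0.0074)·(0.0043)) = 17000
[D₂]³ = 2.38×10⁻⁴ ⇒ [D₂] = 0.062 mol L⁻¹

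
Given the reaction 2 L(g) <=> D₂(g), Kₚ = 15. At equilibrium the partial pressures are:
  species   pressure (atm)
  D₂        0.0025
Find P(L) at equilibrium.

P(L) = 0.013 atm

At equilibrium, Kₚ = P(D₂) / P(L)² = 15.
(0.0025) / (P(L))² = 15
P(L)² = 1.67e-4 ⇒ P(L) = 0.013 atm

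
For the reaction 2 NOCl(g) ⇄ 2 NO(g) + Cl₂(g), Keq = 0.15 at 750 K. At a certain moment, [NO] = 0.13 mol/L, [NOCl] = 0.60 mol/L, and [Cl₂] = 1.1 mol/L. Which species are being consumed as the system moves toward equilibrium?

Q = [NO]²·[Cl₂] / [NOCl]² = (0.13)²·(1.1) / (0.60)² = 0.052
Q = 0.052 < Keq = 0.15: net forward reaction.

NOCl (reactants)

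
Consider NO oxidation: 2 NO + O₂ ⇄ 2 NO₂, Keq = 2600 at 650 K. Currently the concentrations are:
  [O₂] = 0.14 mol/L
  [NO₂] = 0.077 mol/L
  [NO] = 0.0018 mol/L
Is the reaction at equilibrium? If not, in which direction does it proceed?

Q = [NO₂]² / ([NO]²·[O₂]) = (0.077)² / ((0.0018)²·(0.14)) = 13000
Q = 13000 > Keq = 2600, so the reverse reaction proceeds.

to the left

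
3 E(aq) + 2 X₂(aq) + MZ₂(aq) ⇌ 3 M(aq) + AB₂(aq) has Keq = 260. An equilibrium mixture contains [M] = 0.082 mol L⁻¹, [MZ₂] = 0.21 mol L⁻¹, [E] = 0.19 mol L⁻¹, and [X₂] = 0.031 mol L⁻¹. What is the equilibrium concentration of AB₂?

[AB₂] = 0.65 mol L⁻¹

At equilibrium, Keq = [M]³·[AB₂] / ([E]³·[X₂]²·[MZ₂]) = 260.
(0.082)³·([AB₂]) / ((0.19)³·(0.031)²·(0.21)) = 260
[AB₂] = 0.653 = 0.65 mol L⁻¹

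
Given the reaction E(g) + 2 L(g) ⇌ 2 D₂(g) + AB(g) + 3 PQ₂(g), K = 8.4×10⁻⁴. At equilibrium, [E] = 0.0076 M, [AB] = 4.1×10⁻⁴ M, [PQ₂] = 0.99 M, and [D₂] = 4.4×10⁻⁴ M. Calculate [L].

At equilibrium, K = [D₂]²·[AB]·[PQ₂]³ / ([E]·[L]²) = 8.4×10⁻⁴.
(4.4×10⁻⁴)²·(4.1×10⁻⁴)·(0.99)³ / ((0.0076)·([L])²) = 8.4×10⁻⁴
[L]² = 1.21×10⁻⁵ ⇒ [L] = 0.0035 M

[L] = 0.0035 M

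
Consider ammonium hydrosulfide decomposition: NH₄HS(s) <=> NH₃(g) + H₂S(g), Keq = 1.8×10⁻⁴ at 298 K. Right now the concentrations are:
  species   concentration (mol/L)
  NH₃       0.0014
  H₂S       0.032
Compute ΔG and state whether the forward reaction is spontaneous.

ΔG = -3.45 kJ/mol; the forward reaction is spontaneous

(NH₄HS is a pure solid — omitted from Q.)
Q = [NH₃]·[H₂S] = (0.0014)·(0.032) = 4.48×10⁻⁵
ΔG = RT ln(Q/Keq) = (8.314 J mol⁻¹ K⁻¹)(298 K) × ln(4.48×10⁻⁵/1.8×10⁻⁴)
   = (2.478 kJ/mol)(-1.391) = -3.45 kJ/mol
ΔG < 0, so the forward reaction is spontaneous (proceeds forward).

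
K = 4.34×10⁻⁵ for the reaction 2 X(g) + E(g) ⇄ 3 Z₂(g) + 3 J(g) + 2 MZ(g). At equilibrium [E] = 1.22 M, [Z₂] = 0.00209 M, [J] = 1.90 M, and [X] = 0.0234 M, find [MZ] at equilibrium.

At equilibrium, K = [Z₂]³·[J]³·[MZ]² / ([X]²·[E]) = 4.34×10⁻⁵.
(0.00209)³·(1.90)³·([MZ])² / ((0.0234)²·(1.22)) = 4.34×10⁻⁵
[MZ]² = 0.463 ⇒ [MZ] = 0.680 M

[MZ] = 0.680 M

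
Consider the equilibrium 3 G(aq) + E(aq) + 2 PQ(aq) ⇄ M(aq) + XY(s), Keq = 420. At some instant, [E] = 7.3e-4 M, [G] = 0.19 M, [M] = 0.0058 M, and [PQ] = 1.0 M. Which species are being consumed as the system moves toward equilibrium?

(XY is a pure solid — omitted from Q.)
Q = [M] / ([G]³·[E]·[PQ]²) = (0.0058) / ((0.19)³·(7.3e-4)·(1.0)²) = 1200
Q = 1200 > Keq = 420: net reverse reaction.

M, XY (products)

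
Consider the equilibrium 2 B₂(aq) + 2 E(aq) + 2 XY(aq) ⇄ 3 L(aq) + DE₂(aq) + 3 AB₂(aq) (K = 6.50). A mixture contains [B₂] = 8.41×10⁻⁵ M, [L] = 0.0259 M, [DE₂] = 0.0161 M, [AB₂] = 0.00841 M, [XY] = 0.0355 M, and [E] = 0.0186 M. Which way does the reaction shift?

in the reverse direction

Q = [L]³·[DE₂]·[AB₂]³ / ([B₂]²·[E]²·[XY]²) = (0.0259)³·(0.0161)·(0.00841)³ / ((8.41×10⁻⁵)²·(0.0186)²·(0.0355)²) = 54.0
Q = 54.0 > K = 6.50, so the reverse reaction proceeds.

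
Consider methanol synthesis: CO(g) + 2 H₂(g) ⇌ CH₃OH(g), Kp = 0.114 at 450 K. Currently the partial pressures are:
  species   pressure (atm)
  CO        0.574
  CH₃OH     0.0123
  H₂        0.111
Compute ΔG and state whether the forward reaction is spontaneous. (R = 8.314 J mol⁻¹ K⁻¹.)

Qp = P(CH₃OH) / (P(CO)·P(H₂)²) = (0.0123) / ((0.574)·(0.111)²) = 1.74
ΔG = RT ln(Qp/Kp) = (8.314 J mol⁻¹ K⁻¹)(450 K) × ln(1.74/0.114)
   = (3.741 kJ/mol)(2.725) = 10.2 kJ/mol
ΔG > 0, so the forward reaction is non-spontaneous (proceeds in reverse).

ΔG = 10.2 kJ/mol; the forward reaction is non-spontaneous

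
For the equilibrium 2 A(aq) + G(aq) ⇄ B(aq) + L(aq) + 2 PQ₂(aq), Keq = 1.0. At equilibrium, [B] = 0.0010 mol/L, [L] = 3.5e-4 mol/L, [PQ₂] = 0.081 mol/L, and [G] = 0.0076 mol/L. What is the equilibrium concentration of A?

At equilibrium, Keq = [B]·[L]·[PQ₂]² / ([A]²·[G]) = 1.0.
(0.0010)·(3.5e-4)·(0.081)² / (([A])²·(0.0076)) = 1.0
[A]² = 3.02e-7 ⇒ [A] = 5.5e-4 mol/L

[A] = 5.5e-4 mol/L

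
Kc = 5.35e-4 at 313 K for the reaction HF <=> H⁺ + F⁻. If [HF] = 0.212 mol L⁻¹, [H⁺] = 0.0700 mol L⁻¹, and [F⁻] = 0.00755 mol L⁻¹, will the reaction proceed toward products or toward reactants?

in the reverse direction

Qc = [H⁺]·[F⁻] / [HF] = (0.0700)·(0.00755) / (0.212) = 0.00249
Qc = 0.00249 > Kc = 5.35e-4, so the reverse reaction proceeds.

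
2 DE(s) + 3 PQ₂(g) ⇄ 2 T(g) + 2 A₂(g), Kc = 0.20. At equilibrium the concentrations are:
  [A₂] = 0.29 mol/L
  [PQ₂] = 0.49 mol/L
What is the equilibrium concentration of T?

(DE is a pure solid — omitted from Kc.)
At equilibrium, Kc = [T]²·[A₂]² / [PQ₂]³ = 0.20.
([T])²·(0.29)² / (0.49)³ = 0.20
[T]² = 0.280 ⇒ [T] = 0.53 mol/L

[T] = 0.53 mol/L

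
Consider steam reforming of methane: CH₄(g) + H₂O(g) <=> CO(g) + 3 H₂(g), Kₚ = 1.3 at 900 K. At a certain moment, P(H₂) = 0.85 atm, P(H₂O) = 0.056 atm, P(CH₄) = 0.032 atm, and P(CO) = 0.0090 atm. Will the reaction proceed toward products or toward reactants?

toward reactants

Qₚ = P(CO)·P(H₂)³ / (P(CH₄)·P(H₂O)) = (0.0090)·(0.85)³ / ((0.032)·(0.056)) = 3.1
Qₚ = 3.1 > Kₚ = 1.3, so the reverse reaction proceeds.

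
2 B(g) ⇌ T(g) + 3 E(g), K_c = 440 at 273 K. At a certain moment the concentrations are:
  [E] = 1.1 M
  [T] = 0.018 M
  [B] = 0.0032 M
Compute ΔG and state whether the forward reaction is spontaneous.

Q_c = [T]·[E]³ / [B]² = (0.018)·(1.1)³ / (0.0032)² = 2340
ΔG = RT ln(Q_c/K_c) = (8.314 J mol⁻¹ K⁻¹)(273 K) × ln(2340/440)
   = (2.270 kJ/mol)(1.671) = 3.79 kJ/mol
ΔG > 0, so the forward reaction is non-spontaneous (proceeds in reverse).

ΔG = 3.79 kJ/mol; the forward reaction is non-spontaneous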